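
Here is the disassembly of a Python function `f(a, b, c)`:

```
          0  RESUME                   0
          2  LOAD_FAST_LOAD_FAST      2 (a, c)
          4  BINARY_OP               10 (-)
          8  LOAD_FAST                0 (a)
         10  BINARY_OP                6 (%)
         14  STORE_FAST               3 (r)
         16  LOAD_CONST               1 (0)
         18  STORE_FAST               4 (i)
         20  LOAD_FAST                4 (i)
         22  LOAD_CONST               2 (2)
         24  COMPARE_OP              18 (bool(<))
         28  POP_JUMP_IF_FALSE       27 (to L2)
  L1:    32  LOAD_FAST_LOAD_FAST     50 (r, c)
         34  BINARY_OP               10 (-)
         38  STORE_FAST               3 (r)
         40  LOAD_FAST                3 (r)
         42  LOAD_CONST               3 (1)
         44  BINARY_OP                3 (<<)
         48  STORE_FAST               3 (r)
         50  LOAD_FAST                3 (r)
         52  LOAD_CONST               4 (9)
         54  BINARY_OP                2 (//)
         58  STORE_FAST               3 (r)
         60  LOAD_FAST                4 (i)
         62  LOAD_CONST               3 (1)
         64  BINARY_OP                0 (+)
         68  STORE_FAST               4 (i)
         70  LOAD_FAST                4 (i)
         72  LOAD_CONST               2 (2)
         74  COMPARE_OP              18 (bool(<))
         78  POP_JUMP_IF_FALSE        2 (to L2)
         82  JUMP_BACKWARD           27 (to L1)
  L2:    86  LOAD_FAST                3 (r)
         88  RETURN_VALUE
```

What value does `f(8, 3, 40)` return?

-11

LOAD_FAST_LOAD_FAST a,c → push 8,40. Stack: [8, 40]
BINARY_OP - → 8 - 40 = -32. Stack: [-32]
LOAD_FAST a → push 8. Stack: [-32, 8]
BINARY_OP % → -32 % 8 = 0. Stack: [0]
STORE_FAST r → r=0. Stack: []
LOAD_CONST → push 0. Stack: [0]
STORE_FAST i → i=0. Stack: []
LOAD_FAST i → push 0. Stack: [0]
LOAD_CONST → push 2. Stack: [0, 2]
COMPARE_OP bool(<) → 0 vs 2 = True. Stack: [True]
POP_JUMP_IF_FALSE → pop True; no jump. Stack: []
LOAD_FAST_LOAD_FAST r,c → push 0,40. Stack: [0, 40]
BINARY_OP - → 0 - 40 = -40. Stack: [-40]
STORE_FAST r → r=-40. Stack: []
LOAD_FAST r → push -40. Stack: [-40]
LOAD_CONST → push 1. Stack: [-40, 1]
BINARY_OP << → -40 << 1 = -80. Stack: [-80]
STORE_FAST r → r=-80. Stack: []
LOAD_FAST r → push -80. Stack: [-80]
LOAD_CONST → push 9. Stack: [-80, 9]
BINARY_OP // → -80 // 9 = -9. Stack: [-9]
STORE_FAST r → r=-9. Stack: []
LOAD_FAST i → push 0. Stack: [0]
LOAD_CONST → push 1. Stack: [0, 1]
BINARY_OP + → 0 + 1 = 1. Stack: [1]
STORE_FAST i → i=1. Stack: []
LOAD_FAST i → push 1. Stack: [1]
LOAD_CONST → push 2. Stack: [1, 2]
COMPARE_OP bool(<) → 1 vs 2 = True. Stack: [True]
POP_JUMP_IF_FALSE → pop True; no jump. Stack: []
LOAD_FAST_LOAD_FAST r,c → push -9,40. Stack: [-9, 40]
BINARY_OP - → -9 - 40 = -49. Stack: [-49]
STORE_FAST r → r=-49. Stack: []
LOAD_FAST r → push -49. Stack: [-49]
LOAD_CONST → push 1. Stack: [-49, 1]
BINARY_OP << → -49 << 1 = -98. Stack: [-98]
STORE_FAST r → r=-98. Stack: []
LOAD_FAST r → push -98. Stack: [-98]
LOAD_CONST → push 9. Stack: [-98, 9]
BINARY_OP // → -98 // 9 = -11. Stack: [-11]
STORE_FAST r → r=-11. Stack: []
LOAD_FAST i → push 1. Stack: [1]
LOAD_CONST → push 1. Stack: [1, 1]
BINARY_OP + → 1 + 1 = 2. Stack: [2]
STORE_FAST i → i=2. Stack: []
LOAD_FAST i → push 2. Stack: [2]
LOAD_CONST → push 2. Stack: [2, 2]
COMPARE_OP bool(<) → 2 vs 2 = False. Stack: [False]
POP_JUMP_IF_FALSE → pop False; jump. Stack: []
LOAD_FAST r → push -11. Stack: [-11]
RETURN_VALUE → return -11.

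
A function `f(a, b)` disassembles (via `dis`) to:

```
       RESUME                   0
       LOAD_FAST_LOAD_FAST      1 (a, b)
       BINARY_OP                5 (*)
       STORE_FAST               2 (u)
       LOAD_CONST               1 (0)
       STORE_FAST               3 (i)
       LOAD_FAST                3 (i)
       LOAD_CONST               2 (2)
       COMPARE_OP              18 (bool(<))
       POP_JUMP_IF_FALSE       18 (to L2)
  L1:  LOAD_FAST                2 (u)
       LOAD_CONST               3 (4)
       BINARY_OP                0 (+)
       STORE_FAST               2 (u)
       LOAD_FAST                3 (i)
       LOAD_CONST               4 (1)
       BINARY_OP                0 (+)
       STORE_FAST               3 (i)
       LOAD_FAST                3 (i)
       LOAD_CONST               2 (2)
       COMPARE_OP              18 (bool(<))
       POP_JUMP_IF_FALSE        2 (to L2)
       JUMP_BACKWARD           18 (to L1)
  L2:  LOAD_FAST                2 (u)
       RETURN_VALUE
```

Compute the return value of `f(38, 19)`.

LOAD_FAST_LOAD_FAST a,b → push 38,19. Stack: [38, 19]
BINARY_OP * → 38 * 19 = 722. Stack: [722]
STORE_FAST u → u=722. Stack: []
LOAD_CONST → push 0. Stack: [0]
STORE_FAST i → i=0. Stack: []
LOAD_FAST i → push 0. Stack: [0]
LOAD_CONST → push 2. Stack: [0, 2]
COMPARE_OP bool(<) → 0 vs 2 = True. Stack: [True]
POP_JUMP_IF_FALSE → pop True; no jump. Stack: []
LOAD_FAST u → push 722. Stack: [722]
LOAD_CONST → push 4. Stack: [722, 4]
BINARY_OP + → 722 + 4 = 726. Stack: [726]
STORE_FAST u → u=726. Stack: []
LOAD_FAST i → push 0. Stack: [0]
LOAD_CONST → push 1. Stack: [0, 1]
BINARY_OP + → 0 + 1 = 1. Stack: [1]
STORE_FAST i → i=1. Stack: []
LOAD_FAST i → push 1. Stack: [1]
LOAD_CONST → push 2. Stack: [1, 2]
COMPARE_OP bool(<) → 1 vs 2 = True. Stack: [True]
POP_JUMP_IF_FALSE → pop True; no jump. Stack: []
LOAD_FAST u → push 726. Stack: [726]
LOAD_CONST → push 4. Stack: [726, 4]
BINARY_OP + → 726 + 4 = 730. Stack: [730]
STORE_FAST u → u=730. Stack: []
LOAD_FAST i → push 1. Stack: [1]
LOAD_CONST → push 1. Stack: [1, 1]
BINARY_OP + → 1 + 1 = 2. Stack: [2]
STORE_FAST i → i=2. Stack: []
LOAD_FAST i → push 2. Stack: [2]
LOAD_CONST → push 2. Stack: [2, 2]
COMPARE_OP bool(<) → 2 vs 2 = False. Stack: [False]
POP_JUMP_IF_FALSE → pop False; jump. Stack: []
LOAD_FAST u → push 730. Stack: [730]
RETURN_VALUE → return 730.

730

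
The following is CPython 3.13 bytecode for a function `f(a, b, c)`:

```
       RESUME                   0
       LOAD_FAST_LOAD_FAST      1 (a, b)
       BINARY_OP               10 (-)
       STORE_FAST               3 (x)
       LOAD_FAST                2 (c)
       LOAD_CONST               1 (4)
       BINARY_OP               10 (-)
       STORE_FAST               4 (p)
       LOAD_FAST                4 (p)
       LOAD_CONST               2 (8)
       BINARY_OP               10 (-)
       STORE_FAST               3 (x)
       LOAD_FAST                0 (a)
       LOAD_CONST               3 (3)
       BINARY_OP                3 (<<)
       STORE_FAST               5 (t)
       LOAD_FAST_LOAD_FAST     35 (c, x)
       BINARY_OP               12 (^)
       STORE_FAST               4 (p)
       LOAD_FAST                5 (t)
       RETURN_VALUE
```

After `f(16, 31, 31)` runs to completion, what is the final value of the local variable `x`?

19

LOAD_FAST_LOAD_FAST a,b → push 16,31. Stack: [16, 31]
BINARY_OP - → 16 - 31 = -15. Stack: [-15]
STORE_FAST x → x=-15. Stack: []
LOAD_FAST c → push 31. Stack: [31]
LOAD_CONST → push 4. Stack: [31, 4]
BINARY_OP - → 31 - 4 = 27. Stack: [27]
STORE_FAST p → p=27. Stack: []
LOAD_FAST p → push 27. Stack: [27]
LOAD_CONST → push 8. Stack: [27, 8]
BINARY_OP - → 27 - 8 = 19. Stack: [19]
STORE_FAST x → x=19. Stack: []
LOAD_FAST a → push 16. Stack: [16]
LOAD_CONST → push 3. Stack: [16, 3]
BINARY_OP << → 16 << 3 = 128. Stack: [128]
STORE_FAST t → t=128. Stack: []
LOAD_FAST_LOAD_FAST c,x → push 31,19. Stack: [31, 19]
BINARY_OP ^ → 31 ^ 19 = 12. Stack: [12]
STORE_FAST p → p=12. Stack: []
LOAD_FAST t → push 128. Stack: [128]
RETURN_VALUE → return 128.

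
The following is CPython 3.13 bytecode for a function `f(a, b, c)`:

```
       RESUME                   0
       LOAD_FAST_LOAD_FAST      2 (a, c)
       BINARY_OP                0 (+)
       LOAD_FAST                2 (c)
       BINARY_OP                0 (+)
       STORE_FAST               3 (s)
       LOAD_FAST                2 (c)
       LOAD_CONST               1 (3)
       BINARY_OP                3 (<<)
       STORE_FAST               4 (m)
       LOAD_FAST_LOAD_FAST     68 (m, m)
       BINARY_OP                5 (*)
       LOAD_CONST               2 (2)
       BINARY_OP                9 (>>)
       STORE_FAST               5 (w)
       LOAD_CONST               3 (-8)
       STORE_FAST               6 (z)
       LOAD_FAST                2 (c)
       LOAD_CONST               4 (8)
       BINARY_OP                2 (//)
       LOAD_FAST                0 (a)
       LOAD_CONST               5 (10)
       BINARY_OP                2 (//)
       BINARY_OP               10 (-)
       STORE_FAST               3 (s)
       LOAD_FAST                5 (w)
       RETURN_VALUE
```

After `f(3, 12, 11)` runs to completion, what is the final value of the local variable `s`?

LOAD_FAST_LOAD_FAST a,c → push 3,11. Stack: [3, 11]
BINARY_OP + → 3 + 11 = 14. Stack: [14]
LOAD_FAST c → push 11. Stack: [14, 11]
BINARY_OP + → 14 + 11 = 25. Stack: [25]
STORE_FAST s → s=25. Stack: []
LOAD_FAST c → push 11. Stack: [11]
LOAD_CONST → push 3. Stack: [11, 3]
BINARY_OP << → 11 << 3 = 88. Stack: [88]
STORE_FAST m → m=88. Stack: []
LOAD_FAST_LOAD_FAST m,m → push 88,88. Stack: [88, 88]
BINARY_OP * → 88 * 88 = 7744. Stack: [7744]
LOAD_CONST → push 2. Stack: [7744, 2]
BINARY_OP >> → 7744 >> 2 = 1936. Stack: [1936]
STORE_FAST w → w=1936. Stack: []
LOAD_CONST → push -8. Stack: [-8]
STORE_FAST z → z=-8. Stack: []
LOAD_FAST c → push 11. Stack: [11]
LOAD_CONST → push 8. Stack: [11, 8]
BINARY_OP // → 11 // 8 = 1. Stack: [1]
LOAD_FAST a → push 3. Stack: [1, 3]
LOAD_CONST → push 10. Stack: [1, 3, 10]
BINARY_OP // → 3 // 10 = 0. Stack: [1, 0]
BINARY_OP - → 1 - 0 = 1. Stack: [1]
STORE_FAST s → s=1. Stack: []
LOAD_FAST w → push 1936. Stack: [1936]
RETURN_VALUE → return 1936.

1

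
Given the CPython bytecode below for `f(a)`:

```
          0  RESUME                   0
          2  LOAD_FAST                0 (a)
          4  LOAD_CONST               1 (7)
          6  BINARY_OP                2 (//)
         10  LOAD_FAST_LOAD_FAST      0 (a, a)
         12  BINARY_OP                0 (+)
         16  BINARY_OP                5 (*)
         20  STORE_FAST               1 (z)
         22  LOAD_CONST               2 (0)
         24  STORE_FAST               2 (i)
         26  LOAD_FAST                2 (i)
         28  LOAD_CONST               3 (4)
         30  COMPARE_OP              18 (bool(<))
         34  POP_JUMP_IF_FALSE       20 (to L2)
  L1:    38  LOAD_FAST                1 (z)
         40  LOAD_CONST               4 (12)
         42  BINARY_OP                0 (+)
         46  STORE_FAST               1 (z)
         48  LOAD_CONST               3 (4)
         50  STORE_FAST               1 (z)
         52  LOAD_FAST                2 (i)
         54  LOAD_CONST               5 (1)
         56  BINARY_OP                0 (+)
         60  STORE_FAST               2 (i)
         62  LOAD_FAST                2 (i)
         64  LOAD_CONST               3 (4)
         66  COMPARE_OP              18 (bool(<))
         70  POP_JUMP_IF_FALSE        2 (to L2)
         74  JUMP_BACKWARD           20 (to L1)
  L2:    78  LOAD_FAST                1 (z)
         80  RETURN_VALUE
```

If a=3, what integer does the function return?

LOAD_FAST a → push 3
LOAD_CONST → push 7
BINARY_OP // → 3 // 7 = 0
LOAD_FAST_LOAD_FAST a,a → push 3,3
BINARY_OP + → 3 + 3 = 6
BINARY_OP * → 0 * 6 = 0
STORE_FAST z → z=0
LOAD_CONST → push 0
STORE_FAST i → i=0
LOAD_FAST i → push 0
LOAD_CONST → push 4
COMPARE_OP bool(<) → 0 vs 4 = True
POP_JUMP_IF_FALSE → pop True; no jump
LOAD_FAST z → push 0
LOAD_CONST → push 12
BINARY_OP + → 0 + 12 = 12
STORE_FAST z → z=12
LOAD_CONST → push 4
STORE_FAST z → z=4
LOAD_FAST i → push 0
LOAD_CONST → push 1
BINARY_OP + → 0 + 1 = 1
STORE_FAST i → i=1
LOAD_FAST i → push 1
LOAD_CONST → push 4
COMPARE_OP bool(<) → 1 vs 4 = True
POP_JUMP_IF_FALSE → pop True; no jump
LOAD_FAST z → push 4
LOAD_CONST → push 12
BINARY_OP + → 4 + 12 = 16
STORE_FAST z → z=16
LOAD_CONST → push 4
STORE_FAST z → z=4
LOAD_FAST i → push 1
LOAD_CONST → push 1
BINARY_OP + → 1 + 1 = 2
STORE_FAST i → i=2
LOAD_FAST i → push 2
LOAD_CONST → push 4
COMPARE_OP bool(<) → 2 vs 4 = True
POP_JUMP_IF_FALSE → pop True; no jump
LOAD_FAST z → push 4
LOAD_CONST → push 12
BINARY_OP + → 4 + 12 = 16
STORE_FAST z → z=16
LOAD_CONST → push 4
STORE_FAST z → z=4
LOAD_FAST i → push 2
LOAD_CONST → push 1
BINARY_OP + → 2 + 1 = 3
STORE_FAST i → i=3
LOAD_FAST i → push 3
LOAD_CONST → push 4
COMPARE_OP bool(<) → 3 vs 4 = True
POP_JUMP_IF_FALSE → pop True; no jump
LOAD_FAST z → push 4
LOAD_CONST → push 12
BINARY_OP + → 4 + 12 = 16
STORE_FAST z → z=16
LOAD_CONST → push 4
STORE_FAST z → z=4
LOAD_FAST i → push 3
LOAD_CONST → push 1
BINARY_OP + → 3 + 1 = 4
STORE_FAST i → i=4
LOAD_FAST i → push 4
LOAD_CONST → push 4
COMPARE_OP bool(<) → 4 vs 4 = False
POP_JUMP_IF_FALSE → pop False; jump
LOAD_FAST z → push 4
RETURN_VALUE → return 4.

4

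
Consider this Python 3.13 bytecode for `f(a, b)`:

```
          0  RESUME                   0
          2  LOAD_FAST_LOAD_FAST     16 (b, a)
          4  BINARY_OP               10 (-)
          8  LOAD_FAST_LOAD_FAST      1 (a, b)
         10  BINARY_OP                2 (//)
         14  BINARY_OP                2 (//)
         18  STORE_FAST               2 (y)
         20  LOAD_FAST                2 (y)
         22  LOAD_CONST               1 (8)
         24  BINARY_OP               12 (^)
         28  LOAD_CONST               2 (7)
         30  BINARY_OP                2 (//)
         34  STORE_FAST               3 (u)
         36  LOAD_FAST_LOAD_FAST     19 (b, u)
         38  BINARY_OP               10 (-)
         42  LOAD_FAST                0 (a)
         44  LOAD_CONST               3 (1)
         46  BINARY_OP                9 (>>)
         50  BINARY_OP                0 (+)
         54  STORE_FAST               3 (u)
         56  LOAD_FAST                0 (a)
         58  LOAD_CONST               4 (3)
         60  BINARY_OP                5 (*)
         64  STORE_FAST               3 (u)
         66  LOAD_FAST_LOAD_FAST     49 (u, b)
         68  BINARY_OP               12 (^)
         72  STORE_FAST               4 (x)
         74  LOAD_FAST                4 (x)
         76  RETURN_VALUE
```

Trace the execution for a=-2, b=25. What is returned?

-29

LOAD_FAST_LOAD_FAST b,a → push 25,-2. Stack: [25, -2]
BINARY_OP - → 25 - -2 = 27. Stack: [27]
LOAD_FAST_LOAD_FAST a,b → push -2,25. Stack: [27, -2, 25]
BINARY_OP // → -2 // 25 = -1. Stack: [27, -1]
BINARY_OP // → 27 // -1 = -27. Stack: [-27]
STORE_FAST y → y=-27. Stack: []
LOAD_FAST y → push -27. Stack: [-27]
LOAD_CONST → push 8. Stack: [-27, 8]
BINARY_OP ^ → -27 ^ 8 = -19. Stack: [-19]
LOAD_CONST → push 7. Stack: [-19, 7]
BINARY_OP // → -19 // 7 = -3. Stack: [-3]
STORE_FAST u → u=-3. Stack: []
LOAD_FAST_LOAD_FAST b,u → push 25,-3. Stack: [25, -3]
BINARY_OP - → 25 - -3 = 28. Stack: [28]
LOAD_FAST a → push -2. Stack: [28, -2]
LOAD_CONST → push 1. Stack: [28, -2, 1]
BINARY_OP >> → -2 >> 1 = -1. Stack: [28, -1]
BINARY_OP + → 28 + -1 = 27. Stack: [27]
STORE_FAST u → u=27. Stack: []
LOAD_FAST a → push -2. Stack: [-2]
LOAD_CONST → push 3. Stack: [-2, 3]
BINARY_OP * → -2 * 3 = -6. Stack: [-6]
STORE_FAST u → u=-6. Stack: []
LOAD_FAST_LOAD_FAST u,b → push -6,25. Stack: [-6, 25]
BINARY_OP ^ → -6 ^ 25 = -29. Stack: [-29]
STORE_FAST x → x=-29. Stack: []
LOAD_FAST x → push -29. Stack: [-29]
RETURN_VALUE → return -29.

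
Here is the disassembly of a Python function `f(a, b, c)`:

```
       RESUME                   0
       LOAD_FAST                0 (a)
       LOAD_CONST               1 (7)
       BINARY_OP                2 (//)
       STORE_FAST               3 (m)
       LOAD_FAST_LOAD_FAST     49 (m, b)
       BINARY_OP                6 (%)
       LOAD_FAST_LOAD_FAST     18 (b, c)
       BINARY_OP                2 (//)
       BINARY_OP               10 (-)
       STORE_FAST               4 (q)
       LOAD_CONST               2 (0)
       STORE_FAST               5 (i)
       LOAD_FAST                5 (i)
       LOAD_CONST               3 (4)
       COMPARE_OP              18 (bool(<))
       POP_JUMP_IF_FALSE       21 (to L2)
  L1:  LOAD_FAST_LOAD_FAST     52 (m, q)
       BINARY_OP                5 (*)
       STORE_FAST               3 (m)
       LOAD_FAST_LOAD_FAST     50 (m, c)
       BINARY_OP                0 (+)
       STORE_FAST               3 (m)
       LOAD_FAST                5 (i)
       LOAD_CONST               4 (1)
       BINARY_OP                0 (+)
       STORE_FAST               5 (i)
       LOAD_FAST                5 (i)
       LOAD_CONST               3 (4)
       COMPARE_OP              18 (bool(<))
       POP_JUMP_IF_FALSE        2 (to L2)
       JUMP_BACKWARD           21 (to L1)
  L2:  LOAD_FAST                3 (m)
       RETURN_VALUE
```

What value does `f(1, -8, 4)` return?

LOAD_FAST a → push 1
LOAD_CONST → push 7
BINARY_OP // → 1 // 7 = 0
STORE_FAST m → m=0
LOAD_FAST_LOAD_FAST m,b → push 0,-8
BINARY_OP % → 0 % -8 = 0
LOAD_FAST_LOAD_FAST b,c → push -8,4
BINARY_OP // → -8 // 4 = -2
BINARY_OP - → 0 - -2 = 2
STORE_FAST q → q=2
LOAD_CONST → push 0
STORE_FAST i → i=0
LOAD_FAST i → push 0
LOAD_CONST → push 4
COMPARE_OP bool(<) → 0 vs 4 = True
POP_JUMP_IF_FALSE → pop True; no jump
LOAD_FAST_LOAD_FAST m,q → push 0,2
BINARY_OP * → 0 * 2 = 0
STORE_FAST m → m=0
LOAD_FAST_LOAD_FAST m,c → push 0,4
BINARY_OP + → 0 + 4 = 4
STORE_FAST m → m=4
LOAD_FAST i → push 0
LOAD_CONST → push 1
BINARY_OP + → 0 + 1 = 1
STORE_FAST i → i=1
LOAD_FAST i → push 1
LOAD_CONST → push 4
COMPARE_OP bool(<) → 1 vs 4 = True
POP_JUMP_IF_FALSE → pop True; no jump
LOAD_FAST_LOAD_FAST m,q → push 4,2
BINARY_OP * → 4 * 2 = 8
STORE_FAST m → m=8
LOAD_FAST_LOAD_FAST m,c → push 8,4
BINARY_OP + → 8 + 4 = 12
STORE_FAST m → m=12
LOAD_FAST i → push 1
LOAD_CONST → push 1
BINARY_OP + → 1 + 1 = 2
STORE_FAST i → i=2
LOAD_FAST i → push 2
LOAD_CONST → push 4
COMPARE_OP bool(<) → 2 vs 4 = True
POP_JUMP_IF_FALSE → pop True; no jump
LOAD_FAST_LOAD_FAST m,q → push 12,2
BINARY_OP * → 12 * 2 = 24
STORE_FAST m → m=24
LOAD_FAST_LOAD_FAST m,c → push 24,4
BINARY_OP + → 24 + 4 = 28
STORE_FAST m → m=28
LOAD_FAST i → push 2
LOAD_CONST → push 1
BINARY_OP + → 2 + 1 = 3
STORE_FAST i → i=3
LOAD_FAST i → push 3
LOAD_CONST → push 4
COMPARE_OP bool(<) → 3 vs 4 = True
POP_JUMP_IF_FALSE → pop True; no jump
LOAD_FAST_LOAD_FAST m,q → push 28,2
BINARY_OP * → 28 * 2 = 56
STORE_FAST m → m=56
LOAD_FAST_LOAD_FAST m,c → push 56,4
BINARY_OP + → 56 + 4 = 60
STORE_FAST m → m=60
LOAD_FAST i → push 3
LOAD_CONST → push 1
BINARY_OP + → 3 + 1 = 4
STORE_FAST i → i=4
LOAD_FAST i → push 4
LOAD_CONST → push 4
COMPARE_OP bool(<) → 4 vs 4 = False
POP_JUMP_IF_FALSE → pop False; jump
LOAD_FAST m → push 60
RETURN_VALUE → return 60.

60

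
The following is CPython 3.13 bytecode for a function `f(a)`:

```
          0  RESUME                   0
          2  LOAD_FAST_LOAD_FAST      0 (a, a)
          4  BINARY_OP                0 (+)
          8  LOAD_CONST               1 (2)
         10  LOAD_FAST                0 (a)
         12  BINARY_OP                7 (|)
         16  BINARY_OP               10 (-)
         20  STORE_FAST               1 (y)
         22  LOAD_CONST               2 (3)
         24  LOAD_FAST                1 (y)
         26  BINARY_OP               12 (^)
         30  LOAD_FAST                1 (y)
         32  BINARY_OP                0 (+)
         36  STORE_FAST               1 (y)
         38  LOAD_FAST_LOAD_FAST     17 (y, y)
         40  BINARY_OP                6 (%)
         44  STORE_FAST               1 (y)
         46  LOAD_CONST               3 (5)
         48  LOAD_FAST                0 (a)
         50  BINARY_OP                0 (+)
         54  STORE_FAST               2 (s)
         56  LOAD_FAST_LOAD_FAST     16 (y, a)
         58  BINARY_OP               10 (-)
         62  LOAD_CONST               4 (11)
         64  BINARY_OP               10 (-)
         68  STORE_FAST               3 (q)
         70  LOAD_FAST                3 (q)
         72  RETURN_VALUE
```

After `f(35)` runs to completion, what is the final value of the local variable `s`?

40

LOAD_FAST_LOAD_FAST a,a → push 35,35. Stack: [35, 35]
BINARY_OP + → 35 + 35 = 70. Stack: [70]
LOAD_CONST → push 2. Stack: [70, 2]
LOAD_FAST a → push 35. Stack: [70, 2, 35]
BINARY_OP | → 2 | 35 = 35. Stack: [70, 35]
BINARY_OP - → 70 - 35 = 35. Stack: [35]
STORE_FAST y → y=35. Stack: []
LOAD_CONST → push 3. Stack: [3]
LOAD_FAST y → push 35. Stack: [3, 35]
BINARY_OP ^ → 3 ^ 35 = 32. Stack: [32]
LOAD_FAST y → push 35. Stack: [32, 35]
BINARY_OP + → 32 + 35 = 67. Stack: [67]
STORE_FAST y → y=67. Stack: []
LOAD_FAST_LOAD_FAST y,y → push 67,67. Stack: [67, 67]
BINARY_OP % → 67 % 67 = 0. Stack: [0]
STORE_FAST y → y=0. Stack: []
LOAD_CONST → push 5. Stack: [5]
LOAD_FAST a → push 35. Stack: [5, 35]
BINARY_OP + → 5 + 35 = 40. Stack: [40]
STORE_FAST s → s=40. Stack: []
LOAD_FAST_LOAD_FAST y,a → push 0,35. Stack: [0, 35]
BINARY_OP - → 0 - 35 = -35. Stack: [-35]
LOAD_CONST → push 11. Stack: [-35, 11]
BINARY_OP - → -35 - 11 = -46. Stack: [-46]
STORE_FAST q → q=-46. Stack: []
LOAD_FAST q → push -46. Stack: [-46]
RETURN_VALUE → return -46.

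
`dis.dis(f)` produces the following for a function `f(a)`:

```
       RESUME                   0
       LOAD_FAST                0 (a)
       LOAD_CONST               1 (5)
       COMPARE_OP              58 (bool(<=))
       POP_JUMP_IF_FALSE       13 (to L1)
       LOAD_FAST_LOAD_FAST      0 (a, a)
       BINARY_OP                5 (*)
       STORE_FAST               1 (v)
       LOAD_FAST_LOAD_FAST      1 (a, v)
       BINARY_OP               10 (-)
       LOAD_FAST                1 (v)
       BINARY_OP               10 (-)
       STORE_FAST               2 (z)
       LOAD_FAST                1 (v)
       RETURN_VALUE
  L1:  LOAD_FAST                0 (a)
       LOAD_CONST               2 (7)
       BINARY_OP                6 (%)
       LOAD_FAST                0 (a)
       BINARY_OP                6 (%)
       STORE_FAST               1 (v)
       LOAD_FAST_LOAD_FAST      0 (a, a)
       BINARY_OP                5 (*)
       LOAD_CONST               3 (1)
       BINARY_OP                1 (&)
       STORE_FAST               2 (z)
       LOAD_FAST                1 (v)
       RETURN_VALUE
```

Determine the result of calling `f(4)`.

LOAD_FAST a → push 4. Stack: [4]
LOAD_CONST → push 5. Stack: [4, 5]
COMPARE_OP bool(<=) → 4 vs 5 = True. Stack: [True]
POP_JUMP_IF_FALSE → pop True; no jump. Stack: []
LOAD_FAST_LOAD_FAST a,a → push 4,4. Stack: [4, 4]
BINARY_OP * → 4 * 4 = 16. Stack: [16]
STORE_FAST v → v=16. Stack: []
LOAD_FAST_LOAD_FAST a,v → push 4,16. Stack: [4, 16]
BINARY_OP - → 4 - 16 = -12. Stack: [-12]
LOAD_FAST v → push 16. Stack: [-12, 16]
BINARY_OP - → -12 - 16 = -28. Stack: [-28]
STORE_FAST z → z=-28. Stack: []
LOAD_FAST v → push 16. Stack: [16]
RETURN_VALUE → return 16.

16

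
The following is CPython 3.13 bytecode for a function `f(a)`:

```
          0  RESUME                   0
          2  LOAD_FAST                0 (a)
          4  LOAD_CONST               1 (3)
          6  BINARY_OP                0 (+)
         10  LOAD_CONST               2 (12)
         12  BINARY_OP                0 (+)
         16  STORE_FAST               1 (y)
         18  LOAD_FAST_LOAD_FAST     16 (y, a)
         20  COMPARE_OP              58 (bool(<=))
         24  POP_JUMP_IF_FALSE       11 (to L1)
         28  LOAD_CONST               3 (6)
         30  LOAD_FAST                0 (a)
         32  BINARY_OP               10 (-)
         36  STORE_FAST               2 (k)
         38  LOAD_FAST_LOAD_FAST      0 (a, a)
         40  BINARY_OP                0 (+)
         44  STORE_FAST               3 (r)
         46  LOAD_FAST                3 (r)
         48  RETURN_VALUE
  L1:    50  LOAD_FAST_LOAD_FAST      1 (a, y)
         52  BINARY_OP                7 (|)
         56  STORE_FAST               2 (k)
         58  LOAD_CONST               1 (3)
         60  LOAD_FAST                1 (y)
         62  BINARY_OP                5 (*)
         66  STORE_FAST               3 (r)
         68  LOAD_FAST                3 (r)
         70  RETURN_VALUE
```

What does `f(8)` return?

LOAD_FAST a → push 8. Stack: [8]
LOAD_CONST → push 3. Stack: [8, 3]
BINARY_OP + → 8 + 3 = 11. Stack: [11]
LOAD_CONST → push 12. Stack: [11, 12]
BINARY_OP + → 11 + 12 = 23. Stack: [23]
STORE_FAST y → y=23. Stack: []
LOAD_FAST_LOAD_FAST y,a → push 23,8. Stack: [23, 8]
COMPARE_OP bool(<=) → 23 vs 8 = False. Stack: [False]
POP_JUMP_IF_FALSE → pop False; jump. Stack: []
LOAD_FAST_LOAD_FAST a,y → push 8,23. Stack: [8, 23]
BINARY_OP | → 8 | 23 = 31. Stack: [31]
STORE_FAST k → k=31. Stack: []
LOAD_CONST → push 3. Stack: [3]
LOAD_FAST y → push 23. Stack: [3, 23]
BINARY_OP * → 3 * 23 = 69. Stack: [69]
STORE_FAST r → r=69. Stack: []
LOAD_FAST r → push 69. Stack: [69]
RETURN_VALUE → return 69.

69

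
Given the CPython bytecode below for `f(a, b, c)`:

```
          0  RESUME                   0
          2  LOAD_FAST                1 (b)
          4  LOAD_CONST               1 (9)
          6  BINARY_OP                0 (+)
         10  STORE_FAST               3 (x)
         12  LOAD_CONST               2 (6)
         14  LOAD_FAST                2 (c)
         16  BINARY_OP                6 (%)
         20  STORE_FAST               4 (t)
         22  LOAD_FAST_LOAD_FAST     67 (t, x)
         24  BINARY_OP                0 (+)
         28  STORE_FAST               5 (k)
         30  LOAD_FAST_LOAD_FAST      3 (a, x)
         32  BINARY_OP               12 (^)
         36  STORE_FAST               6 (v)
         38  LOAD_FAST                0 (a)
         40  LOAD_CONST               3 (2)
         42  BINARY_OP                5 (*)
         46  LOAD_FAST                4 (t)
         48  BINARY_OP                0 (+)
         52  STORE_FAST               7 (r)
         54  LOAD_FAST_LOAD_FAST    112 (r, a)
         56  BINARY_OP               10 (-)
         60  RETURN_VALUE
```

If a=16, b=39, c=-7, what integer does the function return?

LOAD_FAST b → push 39. Stack: [39]
LOAD_CONST → push 9. Stack: [39, 9]
BINARY_OP + → 39 + 9 = 48. Stack: [48]
STORE_FAST x → x=48. Stack: []
LOAD_CONST → push 6. Stack: [6]
LOAD_FAST c → push -7. Stack: [6, -7]
BINARY_OP % → 6 % -7 = -1. Stack: [-1]
STORE_FAST t → t=-1. Stack: []
LOAD_FAST_LOAD_FAST t,x → push -1,48. Stack: [-1, 48]
BINARY_OP + → -1 + 48 = 47. Stack: [47]
STORE_FAST k → k=47. Stack: []
LOAD_FAST_LOAD_FAST a,x → push 16,48. Stack: [16, 48]
BINARY_OP ^ → 16 ^ 48 = 32. Stack: [32]
STORE_FAST v → v=32. Stack: []
LOAD_FAST a → push 16. Stack: [16]
LOAD_CONST → push 2. Stack: [16, 2]
BINARY_OP * → 16 * 2 = 32. Stack: [32]
LOAD_FAST t → push -1. Stack: [32, -1]
BINARY_OP + → 32 + -1 = 31. Stack: [31]
STORE_FAST r → r=31. Stack: []
LOAD_FAST_LOAD_FAST r,a → push 31,16. Stack: [31, 16]
BINARY_OP - → 31 - 16 = 15. Stack: [15]
RETURN_VALUE → return 15.

15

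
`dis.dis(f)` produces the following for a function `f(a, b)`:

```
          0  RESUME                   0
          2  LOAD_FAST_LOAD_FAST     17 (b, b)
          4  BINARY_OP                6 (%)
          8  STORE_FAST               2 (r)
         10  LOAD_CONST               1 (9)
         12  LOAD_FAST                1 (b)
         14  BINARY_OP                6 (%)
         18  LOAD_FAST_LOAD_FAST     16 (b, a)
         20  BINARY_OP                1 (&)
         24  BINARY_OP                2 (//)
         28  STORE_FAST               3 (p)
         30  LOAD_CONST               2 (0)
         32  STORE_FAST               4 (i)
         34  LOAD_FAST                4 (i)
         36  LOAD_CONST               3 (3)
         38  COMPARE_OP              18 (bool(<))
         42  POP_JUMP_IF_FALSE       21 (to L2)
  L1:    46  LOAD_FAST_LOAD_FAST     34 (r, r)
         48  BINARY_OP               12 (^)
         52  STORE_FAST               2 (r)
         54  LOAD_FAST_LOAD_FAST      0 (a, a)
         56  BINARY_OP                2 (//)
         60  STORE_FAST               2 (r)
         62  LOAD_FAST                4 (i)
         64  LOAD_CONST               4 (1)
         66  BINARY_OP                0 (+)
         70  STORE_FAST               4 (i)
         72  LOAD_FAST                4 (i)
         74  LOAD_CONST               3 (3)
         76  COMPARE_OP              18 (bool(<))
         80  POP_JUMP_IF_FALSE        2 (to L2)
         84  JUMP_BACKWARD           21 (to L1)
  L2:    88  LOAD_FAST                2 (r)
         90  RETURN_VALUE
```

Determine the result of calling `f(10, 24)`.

LOAD_FAST_LOAD_FAST b,b → push 24,24. Stack: [24, 24]
BINARY_OP % → 24 % 24 = 0. Stack: [0]
STORE_FAST r → r=0. Stack: []
LOAD_CONST → push 9. Stack: [9]
LOAD_FAST b → push 24. Stack: [9, 24]
BINARY_OP % → 9 % 24 = 9. Stack: [9]
LOAD_FAST_LOAD_FAST b,a → push 24,10. Stack: [9, 24, 10]
BINARY_OP & → 24 & 10 = 8. Stack: [9, 8]
BINARY_OP // → 9 // 8 = 1. Stack: [1]
STORE_FAST p → p=1. Stack: []
LOAD_CONST → push 0. Stack: [0]
STORE_FAST i → i=0. Stack: []
LOAD_FAST i → push 0. Stack: [0]
LOAD_CONST → push 3. Stack: [0, 3]
COMPARE_OP bool(<) → 0 vs 3 = True. Stack: [True]
POP_JUMP_IF_FALSE → pop True; no jump. Stack: []
LOAD_FAST_LOAD_FAST r,r → push 0,0. Stack: [0, 0]
BINARY_OP ^ → 0 ^ 0 = 0. Stack: [0]
STORE_FAST r → r=0. Stack: []
LOAD_FAST_LOAD_FAST a,a → push 10,10. Stack: [10, 10]
BINARY_OP // → 10 // 10 = 1. Stack: [1]
STORE_FAST r → r=1. Stack: []
LOAD_FAST i → push 0. Stack: [0]
LOAD_CONST → push 1. Stack: [0, 1]
BINARY_OP + → 0 + 1 = 1. Stack: [1]
STORE_FAST i → i=1. Stack: []
LOAD_FAST i → push 1. Stack: [1]
LOAD_CONST → push 3. Stack: [1, 3]
COMPARE_OP bool(<) → 1 vs 3 = True. Stack: [True]
POP_JUMP_IF_FALSE → pop True; no jump. Stack: []
LOAD_FAST_LOAD_FAST r,r → push 1,1. Stack: [1, 1]
BINARY_OP ^ → 1 ^ 1 = 0. Stack: [0]
STORE_FAST r → r=0. Stack: []
LOAD_FAST_LOAD_FAST a,a → push 10,10. Stack: [10, 10]
BINARY_OP // → 10 // 10 = 1. Stack: [1]
STORE_FAST r → r=1. Stack: []
LOAD_FAST i → push 1. Stack: [1]
LOAD_CONST → push 1. Stack: [1, 1]
BINARY_OP + → 1 + 1 = 2. Stack: [2]
STORE_FAST i → i=2. Stack: []
LOAD_FAST i → push 2. Stack: [2]
LOAD_CONST → push 3. Stack: [2, 3]
COMPARE_OP bool(<) → 2 vs 3 = True. Stack: [True]
POP_JUMP_IF_FALSE → pop True; no jump. Stack: []
LOAD_FAST_LOAD_FAST r,r → push 1,1. Stack: [1, 1]
BINARY_OP ^ → 1 ^ 1 = 0. Stack: [0]
STORE_FAST r → r=0. Stack: []
LOAD_FAST_LOAD_FAST a,a → push 10,10. Stack: [10, 10]
BINARY_OP // → 10 // 10 = 1. Stack: [1]
STORE_FAST r → r=1. Stack: []
LOAD_FAST i → push 2. Stack: [2]
LOAD_CONST → push 1. Stack: [2, 1]
BINARY_OP + → 2 + 1 = 3. Stack: [3]
STORE_FAST i → i=3. Stack: []
LOAD_FAST i → push 3. Stack: [3]
LOAD_CONST → push 3. Stack: [3, 3]
COMPARE_OP bool(<) → 3 vs 3 = False. Stack: [False]
POP_JUMP_IF_FALSE → pop False; jump. Stack: []
LOAD_FAST r → push 1. Stack: [1]
RETURN_VALUE → return 1.

1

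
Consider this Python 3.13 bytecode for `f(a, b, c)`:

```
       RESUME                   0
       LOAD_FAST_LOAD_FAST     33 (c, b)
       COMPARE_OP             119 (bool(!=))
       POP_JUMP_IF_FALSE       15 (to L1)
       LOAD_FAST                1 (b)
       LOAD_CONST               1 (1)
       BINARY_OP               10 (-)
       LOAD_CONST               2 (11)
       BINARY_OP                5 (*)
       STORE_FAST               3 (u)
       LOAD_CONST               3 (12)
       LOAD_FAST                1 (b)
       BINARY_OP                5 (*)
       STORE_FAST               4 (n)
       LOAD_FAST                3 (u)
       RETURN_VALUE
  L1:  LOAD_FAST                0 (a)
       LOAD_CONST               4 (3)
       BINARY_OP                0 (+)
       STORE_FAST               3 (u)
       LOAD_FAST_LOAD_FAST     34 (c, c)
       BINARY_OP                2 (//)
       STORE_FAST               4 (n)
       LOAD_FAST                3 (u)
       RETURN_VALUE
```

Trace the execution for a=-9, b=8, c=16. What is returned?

77

LOAD_FAST_LOAD_FAST c,b → push 16,8. Stack: [16, 8]
COMPARE_OP bool(!=) → 16 vs 8 = True. Stack: [True]
POP_JUMP_IF_FALSE → pop True; no jump. Stack: []
LOAD_FAST b → push 8. Stack: [8]
LOAD_CONST → push 1. Stack: [8, 1]
BINARY_OP - → 8 - 1 = 7. Stack: [7]
LOAD_CONST → push 11. Stack: [7, 11]
BINARY_OP * → 7 * 11 = 77. Stack: [77]
STORE_FAST u → u=77. Stack: []
LOAD_CONST → push 12. Stack: [12]
LOAD_FAST b → push 8. Stack: [12, 8]
BINARY_OP * → 12 * 8 = 96. Stack: [96]
STORE_FAST n → n=96. Stack: []
LOAD_FAST u → push 77. Stack: [77]
RETURN_VALUE → return 77.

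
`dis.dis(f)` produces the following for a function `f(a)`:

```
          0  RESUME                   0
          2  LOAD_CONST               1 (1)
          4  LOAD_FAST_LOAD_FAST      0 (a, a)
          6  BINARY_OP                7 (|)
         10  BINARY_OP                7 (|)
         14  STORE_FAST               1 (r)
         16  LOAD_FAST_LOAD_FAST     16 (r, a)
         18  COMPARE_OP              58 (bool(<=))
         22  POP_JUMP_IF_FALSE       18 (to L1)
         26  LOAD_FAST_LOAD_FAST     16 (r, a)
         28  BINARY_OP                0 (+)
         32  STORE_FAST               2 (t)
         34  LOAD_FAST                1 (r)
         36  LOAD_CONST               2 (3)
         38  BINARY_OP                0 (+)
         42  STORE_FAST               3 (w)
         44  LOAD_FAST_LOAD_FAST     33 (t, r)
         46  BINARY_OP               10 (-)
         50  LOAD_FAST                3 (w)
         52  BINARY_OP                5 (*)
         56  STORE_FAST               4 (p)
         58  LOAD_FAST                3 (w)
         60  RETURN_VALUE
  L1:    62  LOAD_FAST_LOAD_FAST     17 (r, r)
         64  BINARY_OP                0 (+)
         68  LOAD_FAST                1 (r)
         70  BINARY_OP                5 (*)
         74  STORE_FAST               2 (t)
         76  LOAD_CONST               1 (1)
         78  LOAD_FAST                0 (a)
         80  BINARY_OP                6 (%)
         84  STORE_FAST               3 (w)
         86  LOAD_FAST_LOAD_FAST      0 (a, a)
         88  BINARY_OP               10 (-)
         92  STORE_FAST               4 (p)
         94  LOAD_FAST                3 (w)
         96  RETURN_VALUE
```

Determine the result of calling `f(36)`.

LOAD_CONST → push 1. Stack: [1]
LOAD_FAST_LOAD_FAST a,a → push 36,36. Stack: [1, 36, 36]
BINARY_OP | → 36 | 36 = 36. Stack: [1, 36]
BINARY_OP | → 1 | 36 = 37. Stack: [37]
STORE_FAST r → r=37. Stack: []
LOAD_FAST_LOAD_FAST r,a → push 37,36. Stack: [37, 36]
COMPARE_OP bool(<=) → 37 vs 36 = False. Stack: [False]
POP_JUMP_IF_FALSE → pop False; jump. Stack: []
LOAD_FAST_LOAD_FAST r,r → push 37,37. Stack: [37, 37]
BINARY_OP + → 37 + 37 = 74. Stack: [74]
LOAD_FAST r → push 37. Stack: [74, 37]
BINARY_OP * → 74 * 37 = 2738. Stack: [2738]
STORE_FAST t → t=2738. Stack: []
LOAD_CONST → push 1. Stack: [1]
LOAD_FAST a → push 36. Stack: [1, 36]
BINARY_OP % → 1 % 36 = 1. Stack: [1]
STORE_FAST w → w=1. Stack: []
LOAD_FAST_LOAD_FAST a,a → push 36,36. Stack: [36, 36]
BINARY_OP - → 36 - 36 = 0. Stack: [0]
STORE_FAST p → p=0. Stack: []
LOAD_FAST w → push 1. Stack: [1]
RETURN_VALUE → return 1.

1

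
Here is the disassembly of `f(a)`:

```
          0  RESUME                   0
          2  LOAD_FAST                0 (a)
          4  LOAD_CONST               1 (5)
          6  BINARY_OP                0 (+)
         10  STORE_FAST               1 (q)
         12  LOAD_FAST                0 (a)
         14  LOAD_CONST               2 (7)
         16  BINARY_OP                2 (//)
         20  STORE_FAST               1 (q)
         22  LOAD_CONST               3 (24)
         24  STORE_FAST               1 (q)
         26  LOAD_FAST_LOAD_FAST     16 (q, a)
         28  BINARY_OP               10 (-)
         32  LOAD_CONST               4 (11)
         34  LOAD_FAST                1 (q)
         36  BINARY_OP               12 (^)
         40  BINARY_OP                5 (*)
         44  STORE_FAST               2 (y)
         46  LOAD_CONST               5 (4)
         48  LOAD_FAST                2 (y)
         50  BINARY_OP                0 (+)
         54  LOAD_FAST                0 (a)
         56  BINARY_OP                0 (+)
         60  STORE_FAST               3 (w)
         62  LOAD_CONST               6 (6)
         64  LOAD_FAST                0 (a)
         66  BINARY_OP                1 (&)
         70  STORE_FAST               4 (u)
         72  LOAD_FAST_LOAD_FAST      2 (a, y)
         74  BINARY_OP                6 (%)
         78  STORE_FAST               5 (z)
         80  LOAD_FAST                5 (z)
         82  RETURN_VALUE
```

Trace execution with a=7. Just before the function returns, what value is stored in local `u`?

6

LOAD_FAST a → push 7. Stack: [7]
LOAD_CONST → push 5. Stack: [7, 5]
BINARY_OP + → 7 + 5 = 12. Stack: [12]
STORE_FAST q → q=12. Stack: []
LOAD_FAST a → push 7. Stack: [7]
LOAD_CONST → push 7. Stack: [7, 7]
BINARY_OP // → 7 // 7 = 1. Stack: [1]
STORE_FAST q → q=1. Stack: []
LOAD_CONST → push 24. Stack: [24]
STORE_FAST q → q=24. Stack: []
LOAD_FAST_LOAD_FAST q,a → push 24,7. Stack: [24, 7]
BINARY_OP - → 24 - 7 = 17. Stack: [17]
LOAD_CONST → push 11. Stack: [17, 11]
LOAD_FAST q → push 24. Stack: [17, 11, 24]
BINARY_OP ^ → 11 ^ 24 = 19. Stack: [17, 19]
BINARY_OP * → 17 * 19 = 323. Stack: [323]
STORE_FAST y → y=323. Stack: []
LOAD_CONST → push 4. Stack: [4]
LOAD_FAST y → push 323. Stack: [4, 323]
BINARY_OP + → 4 + 323 = 327. Stack: [327]
LOAD_FAST a → push 7. Stack: [327, 7]
BINARY_OP + → 327 + 7 = 334. Stack: [334]
STORE_FAST w → w=334. Stack: []
LOAD_CONST → push 6. Stack: [6]
LOAD_FAST a → push 7. Stack: [6, 7]
BINARY_OP & → 6 & 7 = 6. Stack: [6]
STORE_FAST u → u=6. Stack: []
LOAD_FAST_LOAD_FAST a,y → push 7,323. Stack: [7, 323]
BINARY_OP % → 7 % 323 = 7. Stack: [7]
STORE_FAST z → z=7. Stack: []
LOAD_FAST z → push 7. Stack: [7]
RETURN_VALUE → return 7.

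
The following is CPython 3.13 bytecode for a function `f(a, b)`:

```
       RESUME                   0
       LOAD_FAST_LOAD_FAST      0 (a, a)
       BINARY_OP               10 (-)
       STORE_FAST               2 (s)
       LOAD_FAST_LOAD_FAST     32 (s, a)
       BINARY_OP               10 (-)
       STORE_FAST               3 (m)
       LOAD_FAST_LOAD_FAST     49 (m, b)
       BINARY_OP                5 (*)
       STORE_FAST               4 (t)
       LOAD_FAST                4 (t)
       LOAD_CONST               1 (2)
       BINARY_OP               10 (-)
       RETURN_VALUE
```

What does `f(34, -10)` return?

LOAD_FAST_LOAD_FAST a,a → push 34,34. Stack: [34, 34]
BINARY_OP - → 34 - 34 = 0. Stack: [0]
STORE_FAST s → s=0. Stack: []
LOAD_FAST_LOAD_FAST s,a → push 0,34. Stack: [0, 34]
BINARY_OP - → 0 - 34 = -34. Stack: [-34]
STORE_FAST m → m=-34. Stack: []
LOAD_FAST_LOAD_FAST m,b → push -34,-10. Stack: [-34, -10]
BINARY_OP * → -34 * -10 = 340. Stack: [340]
STORE_FAST t → t=340. Stack: []
LOAD_FAST t → push 340. Stack: [340]
LOAD_CONST → push 2. Stack: [340, 2]
BINARY_OP - → 340 - 2 = 338. Stack: [338]
RETURN_VALUE → return 338.

338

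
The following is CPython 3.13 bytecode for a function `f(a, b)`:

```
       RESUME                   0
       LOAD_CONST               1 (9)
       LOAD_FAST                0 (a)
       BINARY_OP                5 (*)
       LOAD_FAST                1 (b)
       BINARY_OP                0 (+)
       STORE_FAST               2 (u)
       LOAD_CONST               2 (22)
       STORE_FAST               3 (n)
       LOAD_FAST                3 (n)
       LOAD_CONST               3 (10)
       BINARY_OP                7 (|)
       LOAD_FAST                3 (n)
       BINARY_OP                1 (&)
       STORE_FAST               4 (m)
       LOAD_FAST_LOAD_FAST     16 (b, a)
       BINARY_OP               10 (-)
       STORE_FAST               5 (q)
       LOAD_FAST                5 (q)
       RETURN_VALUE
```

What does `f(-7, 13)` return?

LOAD_CONST → push 9. Stack: [9]
LOAD_FAST a → push -7. Stack: [9, -7]
BINARY_OP * → 9 * -7 = -63. Stack: [-63]
LOAD_FAST b → push 13. Stack: [-63, 13]
BINARY_OP + → -63 + 13 = -50. Stack: [-50]
STORE_FAST u → u=-50. Stack: []
LOAD_CONST → push 22. Stack: [22]
STORE_FAST n → n=22. Stack: []
LOAD_FAST n → push 22. Stack: [22]
LOAD_CONST → push 10. Stack: [22, 10]
BINARY_OP | → 22 | 10 = 30. Stack: [30]
LOAD_FAST n → push 22. Stack: [30, 22]
BINARY_OP & → 30 & 22 = 22. Stack: [22]
STORE_FAST m → m=22. Stack: []
LOAD_FAST_LOAD_FAST b,a → push 13,-7. Stack: [13, -7]
BINARY_OP - → 13 - -7 = 20. Stack: [20]
STORE_FAST q → q=20. Stack: []
LOAD_FAST q → push 20. Stack: [20]
RETURN_VALUE → return 20.

20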